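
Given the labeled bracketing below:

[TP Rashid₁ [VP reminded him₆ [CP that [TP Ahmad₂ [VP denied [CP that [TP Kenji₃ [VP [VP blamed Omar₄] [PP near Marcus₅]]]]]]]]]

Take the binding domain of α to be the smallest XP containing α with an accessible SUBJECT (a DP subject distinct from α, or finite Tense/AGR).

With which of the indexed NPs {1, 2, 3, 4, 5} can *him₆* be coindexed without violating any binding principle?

none

*him* is a pronoun, so Principle B applies: it must be free in its binding domain.
Binding domain of *him₆*: the matrix TP, whose subject is Rashid₁.
*Rashid₁* c-commands the pronoun within its binding domain → coindexation would violate Principle B.
*Ahmad₂*: the pronoun c-commands this R-expression → coindexation would violate Principle C on *Ahmad₂*.
*Kenji₃*: the pronoun c-commands this R-expression → coindexation would violate Principle C on *Kenji₃*.
*Omar₄*: the pronoun c-commands this R-expression → coindexation would violate Principle C on *Omar₄*.
*Marcus₅*: the pronoun c-commands this R-expression → coindexation would violate Principle C on *Marcus₅*.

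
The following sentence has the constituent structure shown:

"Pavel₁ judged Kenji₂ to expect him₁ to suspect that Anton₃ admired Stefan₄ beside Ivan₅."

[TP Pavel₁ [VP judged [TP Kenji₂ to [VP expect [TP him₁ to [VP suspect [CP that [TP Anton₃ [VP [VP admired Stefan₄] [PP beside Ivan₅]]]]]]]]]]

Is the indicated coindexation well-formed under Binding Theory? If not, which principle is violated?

grammatical

The two coindexed NPs are *Pavel₁* and *him₁*.
*him₁* is a pronoun; its binding domain is the embedded TP, whose subject is Kenji₂. Within that domain it is c-commanded only by *Kenji₂*, which carries a different index — the pronoun is free locally, so Principle B holds.
*Pavel₁* is an R-expression; *him₁* does not c-command it, and no other NP shares its index, so Principle C is satisfied.
All principles are respected.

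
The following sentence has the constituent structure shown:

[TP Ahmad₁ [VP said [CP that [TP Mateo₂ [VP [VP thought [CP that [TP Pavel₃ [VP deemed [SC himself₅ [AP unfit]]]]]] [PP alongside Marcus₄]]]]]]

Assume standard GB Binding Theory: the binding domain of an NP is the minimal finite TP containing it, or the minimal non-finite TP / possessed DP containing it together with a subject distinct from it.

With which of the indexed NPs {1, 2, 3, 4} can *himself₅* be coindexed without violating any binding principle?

{3}

*himself* is an anaphor, so Principle A applies: it must be bound in its binding domain.
Binding domain of *himself₅*: the embedded TP, whose subject is Pavel₃.
*Ahmad₁* c-commands the anaphor but is outside its binding domain → cannot satisfy Principle A.
*Mateo₂* c-commands the anaphor but is outside its binding domain → cannot satisfy Principle A.
*Pavel₃* c-commands the anaphor within its binding domain → licit binder.
*Marcus₄* does not c-command the anaphor → cannot bind it.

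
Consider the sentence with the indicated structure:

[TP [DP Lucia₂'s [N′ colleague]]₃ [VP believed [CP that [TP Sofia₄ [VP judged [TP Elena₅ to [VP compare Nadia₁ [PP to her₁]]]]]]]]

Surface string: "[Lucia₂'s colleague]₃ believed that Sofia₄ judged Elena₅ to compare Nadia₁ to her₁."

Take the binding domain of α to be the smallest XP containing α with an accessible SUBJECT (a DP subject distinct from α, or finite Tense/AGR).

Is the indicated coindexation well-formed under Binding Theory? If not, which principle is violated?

The two coindexed NPs are *Nadia₁* and *her₁*.
*her₁* is a pronoun. Its binding domain is the embedded TP, whose subject is Elena₅.
*Nadia₁* c-commands it within that domain and carries the same index.
The pronoun is locally bound → Principle B violation.

Principle B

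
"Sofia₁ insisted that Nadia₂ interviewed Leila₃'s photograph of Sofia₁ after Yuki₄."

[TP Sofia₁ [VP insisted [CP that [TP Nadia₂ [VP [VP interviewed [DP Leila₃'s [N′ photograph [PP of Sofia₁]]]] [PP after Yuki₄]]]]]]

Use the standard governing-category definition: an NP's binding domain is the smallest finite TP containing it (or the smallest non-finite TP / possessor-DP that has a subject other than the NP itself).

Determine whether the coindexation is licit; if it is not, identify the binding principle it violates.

Principle C

The two coindexed NPs are *Sofia₁* (the higher occurrence) and *Sofia₁* (the lower occurrence).
*Sofia₁* (the lower occurrence) is an R-expression. Principle C requires it to be free everywhere.
*Sofia₁* (the higher occurrence) c-commands it and carries the same index.
The R-expression is bound → Principle C violation.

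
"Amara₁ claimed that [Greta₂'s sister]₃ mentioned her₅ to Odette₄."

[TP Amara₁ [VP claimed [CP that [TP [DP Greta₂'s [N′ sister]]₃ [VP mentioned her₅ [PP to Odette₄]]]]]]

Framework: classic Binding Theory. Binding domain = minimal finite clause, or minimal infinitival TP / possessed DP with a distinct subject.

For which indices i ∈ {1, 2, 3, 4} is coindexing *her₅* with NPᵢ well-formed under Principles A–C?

{1, 2}

*her* is a pronoun, so Principle B applies: it must be free in its binding domain.
Binding domain of *her₅*: the embedded TP, whose subject is [Greta₂'s sister]₃.
*Amara₁* c-commands the pronoun but from outside its binding domain, and is not c-commanded by it → coindexation permitted.
*Greta₂* and the pronoun do not c-command one another → neither Principle B nor Principle C is at stake; coindexation permitted.
*[Greta₂'s sister]₃* c-commands the pronoun within its binding domain → coindexation would violate Principle B.
*Odette₄*: the pronoun c-commands this R-expression → coindexation would violate Principle C on *Odette₄*.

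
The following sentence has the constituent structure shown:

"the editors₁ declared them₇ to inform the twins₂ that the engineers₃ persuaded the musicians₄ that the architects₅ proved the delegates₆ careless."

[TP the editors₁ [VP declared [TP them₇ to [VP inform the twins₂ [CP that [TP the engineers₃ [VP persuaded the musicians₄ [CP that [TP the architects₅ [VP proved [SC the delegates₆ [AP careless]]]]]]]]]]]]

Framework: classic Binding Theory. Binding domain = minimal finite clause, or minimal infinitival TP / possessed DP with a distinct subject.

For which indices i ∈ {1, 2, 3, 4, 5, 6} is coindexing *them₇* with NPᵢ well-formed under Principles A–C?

*them* is a pronoun, so Principle B applies: it must be free in its binding domain.
Binding domain of *them₇*: the matrix TP, whose subject is the editors₁.
*the editors₁* c-commands the pronoun within its binding domain → coindexation would violate Principle B.
*the twins₂*: the pronoun c-commands this R-expression → coindexation would violate Principle C on *the twins₂*.
*the engineers₃*: the pronoun c-commands this R-expression → coindexation would violate Principle C on *the engineers₃*.
*the musicians₄*: the pronoun c-commands this R-expression → coindexation would violate Principle C on *the musicians₄*.
*the architects₅*: the pronoun c-commands this R-expression → coindexation would violate Principle C on *the architects₅*.
*the delegates₆*: the pronoun c-commands this R-expression → coindexation would violate Principle C on *the delegates₆*.

none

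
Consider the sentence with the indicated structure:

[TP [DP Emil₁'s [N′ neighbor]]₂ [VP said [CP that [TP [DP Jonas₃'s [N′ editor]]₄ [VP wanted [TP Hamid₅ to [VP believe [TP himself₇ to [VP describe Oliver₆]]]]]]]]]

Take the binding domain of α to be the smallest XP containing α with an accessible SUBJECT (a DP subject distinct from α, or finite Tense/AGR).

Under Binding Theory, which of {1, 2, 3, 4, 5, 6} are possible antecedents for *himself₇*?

*himself* is an anaphor, so Principle A applies: it must be bound in its binding domain.
Binding domain of *himself₇*: the embedded TP, whose subject is Hamid₅.
*Emil₁* does not c-command the anaphor → cannot bind it.
*[Emil₁'s neighbor]₂* c-commands the anaphor but is outside its binding domain → cannot satisfy Principle A.
*Jonas₃* does not c-command the anaphor → cannot bind it.
*[Jonas₃'s editor]₄* c-commands the anaphor but is outside its binding domain → cannot satisfy Principle A.
*Hamid₅* c-commands the anaphor within its binding domain → licit binder.
*Oliver₆* does not c-command the anaphor → cannot bind it.

{5}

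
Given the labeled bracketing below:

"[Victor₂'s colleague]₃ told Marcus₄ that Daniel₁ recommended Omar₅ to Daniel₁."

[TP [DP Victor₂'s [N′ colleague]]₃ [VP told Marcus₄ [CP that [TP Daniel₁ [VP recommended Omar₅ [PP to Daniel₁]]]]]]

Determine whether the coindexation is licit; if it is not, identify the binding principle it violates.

The two coindexed NPs are *Daniel₁* (the lower occurrence) and *Daniel₁* (the higher occurrence).
*Daniel₁* (the lower occurrence) is an R-expression. Principle C requires it to be free everywhere.
*Daniel₁* (the higher occurrence) c-commands it and carries the same index.
The R-expression is bound → Principle C violation.

Principle C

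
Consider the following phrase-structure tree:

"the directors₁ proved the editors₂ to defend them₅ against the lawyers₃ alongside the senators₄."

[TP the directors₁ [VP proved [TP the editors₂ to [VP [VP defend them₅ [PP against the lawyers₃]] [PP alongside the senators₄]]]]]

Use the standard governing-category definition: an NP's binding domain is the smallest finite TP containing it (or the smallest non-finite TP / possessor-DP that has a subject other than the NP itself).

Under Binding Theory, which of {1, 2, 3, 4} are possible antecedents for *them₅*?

{1, 4}

*them* is a pronoun, so Principle B applies: it must be free in its binding domain.
Binding domain of *them₅*: the embedded TP, whose subject is the editors₂.
*the directors₁* c-commands the pronoun but from outside its binding domain, and is not c-commanded by it → coindexation permitted.
*the editors₂* c-commands the pronoun within its binding domain → coindexation would violate Principle B.
*the lawyers₃*: the pronoun c-commands this R-expression → coindexation would violate Principle C on *the lawyers₃*.
*the senators₄* and the pronoun do not c-command one another → neither Principle B nor Principle C is at stake; coindexation permitted.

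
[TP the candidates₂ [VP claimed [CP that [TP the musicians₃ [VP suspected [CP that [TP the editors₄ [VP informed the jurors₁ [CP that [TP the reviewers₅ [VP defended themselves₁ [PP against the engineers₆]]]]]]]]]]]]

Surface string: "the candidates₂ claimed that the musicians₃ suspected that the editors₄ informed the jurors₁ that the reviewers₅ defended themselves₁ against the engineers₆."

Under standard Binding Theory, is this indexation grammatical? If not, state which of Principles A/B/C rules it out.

Principle A

The two coindexed NPs are *the jurors₁* and *themselves₁*.
*themselves₁* is an anaphor. Principle A requires it to be bound within its binding domain — the embedded TP, whose subject is the reviewers₅.
Within that domain it is c-commanded by *the reviewers₅*, which does not share its index.
*the jurors₁* does c-command the anaphor, but from outside its binding domain.
The anaphor is unbound in its domain → Principle A violation.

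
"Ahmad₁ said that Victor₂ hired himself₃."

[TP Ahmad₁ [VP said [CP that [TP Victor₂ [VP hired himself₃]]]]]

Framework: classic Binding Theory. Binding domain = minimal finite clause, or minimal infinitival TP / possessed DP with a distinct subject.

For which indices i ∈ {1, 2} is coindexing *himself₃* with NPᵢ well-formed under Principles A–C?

*himself* is an anaphor, so Principle A applies: it must be bound in its binding domain.
Binding domain of *himself₃*: the embedded TP, whose subject is Victor₂.
*Ahmad₁* c-commands the anaphor but is outside its binding domain → cannot satisfy Principle A.
*Victor₂* c-commands the anaphor within its binding domain → licit binder.

{2}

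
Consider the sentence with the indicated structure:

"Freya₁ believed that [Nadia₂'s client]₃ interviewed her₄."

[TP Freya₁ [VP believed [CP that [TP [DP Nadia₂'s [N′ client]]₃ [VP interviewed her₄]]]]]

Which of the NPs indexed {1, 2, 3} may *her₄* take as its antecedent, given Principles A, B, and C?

*her* is a pronoun, so Principle B applies: it must be free in its binding domain.
Binding domain of *her₄*: the embedded TP, whose subject is [Nadia₂'s client]₃.
*Freya₁* c-commands the pronoun but from outside its binding domain, and is not c-commanded by it → coindexation permitted.
*Nadia₂* and the pronoun do not c-command one another → neither Principle B nor Principle C is at stake; coindexation permitted.
*[Nadia₂'s client]₃* c-commands the pronoun within its binding domain → coindexation would violate Principle B.

{1, 2}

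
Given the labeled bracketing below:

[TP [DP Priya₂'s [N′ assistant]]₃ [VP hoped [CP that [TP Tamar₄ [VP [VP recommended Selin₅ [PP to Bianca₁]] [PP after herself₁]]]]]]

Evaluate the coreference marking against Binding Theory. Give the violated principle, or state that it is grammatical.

The two coindexed NPs are *Bianca₁* and *herself₁*.
*herself₁* is an anaphor. Principle A requires it to be bound within its binding domain — the embedded TP, whose subject is Tamar₄.
Within that domain it is c-commanded by *Tamar₄*, which does not share its index.
*Bianca₁* does not c-command the anaphor at all.
The anaphor is unbound in its domain → Principle A violation.

Principle A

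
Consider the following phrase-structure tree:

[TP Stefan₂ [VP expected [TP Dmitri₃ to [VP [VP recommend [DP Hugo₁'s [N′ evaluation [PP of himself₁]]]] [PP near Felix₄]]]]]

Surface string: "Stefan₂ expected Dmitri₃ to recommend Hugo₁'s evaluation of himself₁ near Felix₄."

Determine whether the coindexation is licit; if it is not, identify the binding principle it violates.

The two coindexed NPs are *Hugo₁* and *himself₁*.
*himself₁* is an anaphor; its binding domain is the possessed DP, whose subject is Hugo₁. *Hugo₁* c-commands it within that domain and shares its index, so Principle A is satisfied.
*Hugo₁* is an R-expression; *himself₁* does not c-command it, and no other NP shares its index, so Principle C is satisfied.
All principles are respected.

grammatical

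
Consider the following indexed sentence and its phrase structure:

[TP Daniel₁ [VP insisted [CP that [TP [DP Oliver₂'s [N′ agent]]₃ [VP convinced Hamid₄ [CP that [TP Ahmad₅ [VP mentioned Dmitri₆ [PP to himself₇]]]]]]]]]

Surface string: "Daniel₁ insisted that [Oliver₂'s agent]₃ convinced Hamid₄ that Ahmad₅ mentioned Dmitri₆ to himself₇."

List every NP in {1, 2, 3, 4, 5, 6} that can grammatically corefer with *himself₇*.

*himself* is an anaphor, so Principle A applies: it must be bound in its binding domain.
Binding domain of *himself₇*: the embedded TP, whose subject is Ahmad₅.
*Daniel₁* c-commands the anaphor but is outside its binding domain → cannot satisfy Principle A.
*Oliver₂* does not c-command the anaphor → cannot bind it.
*[Oliver₂'s agent]₃* c-commands the anaphor but is outside its binding domain → cannot satisfy Principle A.
*Hamid₄* c-commands the anaphor but is outside its binding domain → cannot satisfy Principle A.
*Ahmad₅* c-commands the anaphor within its binding domain → licit binder.
*Dmitri₆* c-commands the anaphor within its binding domain → licit binder.

{5, 6}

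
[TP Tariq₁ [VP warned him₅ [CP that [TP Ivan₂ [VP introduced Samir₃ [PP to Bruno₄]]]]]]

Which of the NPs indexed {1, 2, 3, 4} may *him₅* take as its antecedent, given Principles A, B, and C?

none

*him* is a pronoun, so Principle B applies: it must be free in its binding domain.
Binding domain of *him₅*: the matrix TP, whose subject is Tariq₁.
*Tariq₁* c-commands the pronoun within its binding domain → coindexation would violate Principle B.
*Ivan₂*: the pronoun c-commands this R-expression → coindexation would violate Principle C on *Ivan₂*.
*Samir₃*: the pronoun c-commands this R-expression → coindexation would violate Principle C on *Samir₃*.
*Bruno₄*: the pronoun c-commands this R-expression → coindexation would violate Principle C on *Bruno₄*.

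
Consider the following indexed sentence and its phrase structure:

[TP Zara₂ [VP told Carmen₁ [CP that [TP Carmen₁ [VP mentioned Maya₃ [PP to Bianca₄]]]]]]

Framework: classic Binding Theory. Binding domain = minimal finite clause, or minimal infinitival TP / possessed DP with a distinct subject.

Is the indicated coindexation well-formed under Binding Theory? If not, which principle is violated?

The two coindexed NPs are *Carmen₁* (the lower occurrence) and *Carmen₁* (the higher occurrence).
*Carmen₁* (the lower occurrence) is an R-expression. Principle C requires it to be free everywhere.
*Carmen₁* (the higher occurrence) c-commands it and carries the same index.
The R-expression is bound → Principle C violation.

Principle C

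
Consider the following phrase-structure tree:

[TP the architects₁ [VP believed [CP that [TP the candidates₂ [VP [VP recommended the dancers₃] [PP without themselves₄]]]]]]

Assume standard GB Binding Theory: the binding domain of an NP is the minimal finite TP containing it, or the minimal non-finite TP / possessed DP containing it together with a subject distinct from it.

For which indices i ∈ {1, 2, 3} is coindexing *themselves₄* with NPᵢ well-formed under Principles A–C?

*themselves* is an anaphor, so Principle A applies: it must be bound in its binding domain.
Binding domain of *themselves₄*: the embedded TP, whose subject is the candidates₂.
*the architects₁* c-commands the anaphor but is outside its binding domain → cannot satisfy Principle A.
*the candidates₂* c-commands the anaphor within its binding domain → licit binder.
*the dancers₃* does not c-command the anaphor → cannot bind it.

{2}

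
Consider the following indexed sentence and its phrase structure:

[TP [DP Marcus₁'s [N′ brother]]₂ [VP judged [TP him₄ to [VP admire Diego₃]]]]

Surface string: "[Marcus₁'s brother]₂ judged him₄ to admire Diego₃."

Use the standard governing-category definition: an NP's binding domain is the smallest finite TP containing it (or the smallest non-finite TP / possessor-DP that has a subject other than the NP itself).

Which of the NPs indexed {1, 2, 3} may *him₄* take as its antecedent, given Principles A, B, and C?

*him* is a pronoun, so Principle B applies: it must be free in its binding domain.
Binding domain of *him₄*: the matrix TP, whose subject is [Marcus₁'s brother]₂.
*Marcus₁* and the pronoun do not c-command one another → neither Principle B nor Principle C is at stake; coindexation permitted.
*[Marcus₁'s brother]₂* c-commands the pronoun within its binding domain → coindexation would violate Principle B.
*Diego₃*: the pronoun c-commands this R-expression → coindexation would violate Principle C on *Diego₃*.

{1}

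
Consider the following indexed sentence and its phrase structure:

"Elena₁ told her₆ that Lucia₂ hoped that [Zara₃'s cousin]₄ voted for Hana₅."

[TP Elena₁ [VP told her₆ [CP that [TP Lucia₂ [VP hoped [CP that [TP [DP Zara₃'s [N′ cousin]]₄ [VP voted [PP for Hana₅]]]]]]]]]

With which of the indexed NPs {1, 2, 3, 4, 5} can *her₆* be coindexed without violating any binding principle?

none

*her* is a pronoun, so Principle B applies: it must be free in its binding domain.
Binding domain of *her₆*: the matrix TP, whose subject is Elena₁.
*Elena₁* c-commands the pronoun within its binding domain → coindexation would violate Principle B.
*Lucia₂*: the pronoun c-commands this R-expression → coindexation would violate Principle C on *Lucia₂*.
*Zara₃*: the pronoun c-commands this R-expression → coindexation would violate Principle C on *Zara₃*.
*[Zara₃'s cousin]₄*: the pronoun c-commands this R-expression → coindexation would violate Principle C on *[Zara₃'s cousin]₄*.
*Hana₅*: the pronoun c-commands this R-expression → coindexation would violate Principle C on *Hana₅*.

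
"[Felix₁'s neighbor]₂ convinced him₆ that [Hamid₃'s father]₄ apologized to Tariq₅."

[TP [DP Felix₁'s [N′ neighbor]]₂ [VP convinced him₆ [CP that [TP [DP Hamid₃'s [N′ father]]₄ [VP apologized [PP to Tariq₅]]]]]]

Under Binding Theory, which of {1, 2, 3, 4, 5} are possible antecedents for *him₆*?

*him* is a pronoun, so Principle B applies: it must be free in its binding domain.
Binding domain of *him₆*: the matrix TP, whose subject is [Felix₁'s neighbor]₂.
*Felix₁* and the pronoun do not c-command one another → neither Principle B nor Principle C is at stake; coindexation permitted.
*[Felix₁'s neighbor]₂* c-commands the pronoun within its binding domain → coindexation would violate Principle B.
*Hamid₃*: the pronoun c-commands this R-expression → coindexation would violate Principle C on *Hamid₃*.
*[Hamid₃'s father]₄*: the pronoun c-commands this R-expression → coindexation would violate Principle C on *[Hamid₃'s father]₄*.
*Tariq₅*: the pronoun c-commands this R-expression → coindexation would violate Principle C on *Tariq₅*.

{1}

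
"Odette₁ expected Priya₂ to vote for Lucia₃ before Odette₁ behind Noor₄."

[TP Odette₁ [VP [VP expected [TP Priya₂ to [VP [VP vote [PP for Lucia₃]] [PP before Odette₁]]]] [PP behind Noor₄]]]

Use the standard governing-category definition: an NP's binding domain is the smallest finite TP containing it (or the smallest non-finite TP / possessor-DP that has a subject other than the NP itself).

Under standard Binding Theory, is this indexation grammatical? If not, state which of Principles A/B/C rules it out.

Principle C

The two coindexed NPs are *Odette₁* (the lower occurrence) and *Odette₁* (the higher occurrence).
*Odette₁* (the lower occurrence) is an R-expression. Principle C requires it to be free everywhere.
*Odette₁* (the higher occurrence) c-commands it and carries the same index.
The R-expression is bound → Principle C violation.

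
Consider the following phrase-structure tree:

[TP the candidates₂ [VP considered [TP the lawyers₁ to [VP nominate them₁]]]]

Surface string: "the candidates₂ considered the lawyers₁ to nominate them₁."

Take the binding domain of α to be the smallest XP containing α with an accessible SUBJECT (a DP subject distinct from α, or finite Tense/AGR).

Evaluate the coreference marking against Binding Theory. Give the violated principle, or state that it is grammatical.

The two coindexed NPs are *the lawyers₁* and *them₁*.
*them₁* is a pronoun. Its binding domain is the embedded TP, whose subject is the lawyers₁.
*the lawyers₁* c-commands it within that domain and carries the same index.
The pronoun is locally bound → Principle B violation.

Principle B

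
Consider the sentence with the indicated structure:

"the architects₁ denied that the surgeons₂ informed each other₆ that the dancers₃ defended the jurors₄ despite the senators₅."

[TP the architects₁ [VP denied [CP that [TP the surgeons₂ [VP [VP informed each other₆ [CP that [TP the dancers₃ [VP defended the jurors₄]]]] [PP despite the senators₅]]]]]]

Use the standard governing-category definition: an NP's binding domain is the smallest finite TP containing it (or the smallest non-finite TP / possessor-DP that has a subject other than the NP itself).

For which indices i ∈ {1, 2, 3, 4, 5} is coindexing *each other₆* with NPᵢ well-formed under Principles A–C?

*each other* is an anaphor, so Principle A applies: it must be bound in its binding domain.
Binding domain of *each other₆*: the embedded TP, whose subject is the surgeons₂.
*the architects₁* c-commands the anaphor but is outside its binding domain → cannot satisfy Principle A.
*the surgeons₂* c-commands the anaphor within its binding domain → licit binder.
*the dancers₃* does not c-command the anaphor → cannot bind it.
*the jurors₄* does not c-command the anaphor → cannot bind it.
*the senators₅* does not c-command the anaphor → cannot bind it.

{2}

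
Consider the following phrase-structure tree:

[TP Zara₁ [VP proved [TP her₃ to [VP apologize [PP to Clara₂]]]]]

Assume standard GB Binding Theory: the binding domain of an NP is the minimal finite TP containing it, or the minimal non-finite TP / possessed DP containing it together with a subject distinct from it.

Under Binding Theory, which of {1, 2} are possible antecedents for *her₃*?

*her* is a pronoun, so Principle B applies: it must be free in its binding domain.
Binding domain of *her₃*: the matrix TP, whose subject is Zara₁.
*Zara₁* c-commands the pronoun within its binding domain → coindexation would violate Principle B.
*Clara₂*: the pronoun c-commands this R-expression → coindexation would violate Principle C on *Clara₂*.

none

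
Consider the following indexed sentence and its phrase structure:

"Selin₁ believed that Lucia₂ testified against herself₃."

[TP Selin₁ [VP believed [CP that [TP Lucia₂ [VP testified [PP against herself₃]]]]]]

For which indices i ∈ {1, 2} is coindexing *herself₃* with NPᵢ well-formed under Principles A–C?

*herself* is an anaphor, so Principle A applies: it must be bound in its binding domain.
Binding domain of *herself₃*: the embedded TP, whose subject is Lucia₂.
*Selin₁* c-commands the anaphor but is outside its binding domain → cannot satisfy Principle A.
*Lucia₂* c-commands the anaphor within its binding domain → licit binder.

{2}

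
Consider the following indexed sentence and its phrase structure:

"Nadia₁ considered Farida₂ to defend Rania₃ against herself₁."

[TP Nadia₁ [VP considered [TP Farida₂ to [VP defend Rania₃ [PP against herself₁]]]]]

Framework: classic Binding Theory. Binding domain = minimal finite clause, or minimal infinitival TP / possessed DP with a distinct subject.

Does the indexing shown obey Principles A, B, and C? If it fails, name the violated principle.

Principle A

The two coindexed NPs are *Nadia₁* and *herself₁*.
*herself₁* is an anaphor. Principle A requires it to be bound within its binding domain — the embedded TP, whose subject is Farida₂.
Within that domain it is c-commanded by *Farida₂*, *Rania₃*, none of which share its index.
*Nadia₁* does c-command the anaphor, but from outside its binding domain.
The anaphor is unbound in its domain → Principle A violation.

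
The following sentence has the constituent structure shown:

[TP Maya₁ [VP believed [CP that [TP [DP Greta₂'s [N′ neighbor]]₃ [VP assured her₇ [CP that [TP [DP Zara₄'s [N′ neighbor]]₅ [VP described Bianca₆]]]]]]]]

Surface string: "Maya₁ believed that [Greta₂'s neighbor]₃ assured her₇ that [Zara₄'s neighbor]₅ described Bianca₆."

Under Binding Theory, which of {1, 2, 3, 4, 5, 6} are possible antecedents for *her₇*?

*her* is a pronoun, so Principle B applies: it must be free in its binding domain.
Binding domain of *her₇*: the embedded TP, whose subject is [Greta₂'s neighbor]₃.
*Maya₁* c-commands the pronoun but from outside its binding domain, and is not c-commanded by it → coindexation permitted.
*Greta₂* and the pronoun do not c-command one another → neither Principle B nor Principle C is at stake; coindexation permitted.
*[Greta₂'s neighbor]₃* c-commands the pronoun within its binding domain → coindexation would violate Principle B.
*Zara₄*: the pronoun c-commands this R-expression → coindexation would violate Principle C on *Zara₄*.
*[Zara₄'s neighbor]₅*: the pronoun c-commands this R-expression → coindexation would violate Principle C on *[Zara₄'s neighbor]₅*.
*Bianca₆*: the pronoun c-commands this R-expression → coindexation would violate Principle C on *Bianca₆*.

{1, 2}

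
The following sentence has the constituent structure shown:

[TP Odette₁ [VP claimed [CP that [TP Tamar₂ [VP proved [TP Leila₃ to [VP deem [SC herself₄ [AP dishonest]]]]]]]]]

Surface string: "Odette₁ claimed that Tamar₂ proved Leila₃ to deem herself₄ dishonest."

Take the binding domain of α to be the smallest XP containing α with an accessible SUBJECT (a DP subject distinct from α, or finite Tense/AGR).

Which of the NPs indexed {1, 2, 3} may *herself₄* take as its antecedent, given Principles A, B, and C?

{3}

*herself* is an anaphor, so Principle A applies: it must be bound in its binding domain.
Binding domain of *herself₄*: the embedded TP, whose subject is Leila₃.
*Odette₁* c-commands the anaphor but is outside its binding domain → cannot satisfy Principle A.
*Tamar₂* c-commands the anaphor but is outside its binding domain → cannot satisfy Principle A.
*Leila₃* c-commands the anaphor within its binding domain → licit binder.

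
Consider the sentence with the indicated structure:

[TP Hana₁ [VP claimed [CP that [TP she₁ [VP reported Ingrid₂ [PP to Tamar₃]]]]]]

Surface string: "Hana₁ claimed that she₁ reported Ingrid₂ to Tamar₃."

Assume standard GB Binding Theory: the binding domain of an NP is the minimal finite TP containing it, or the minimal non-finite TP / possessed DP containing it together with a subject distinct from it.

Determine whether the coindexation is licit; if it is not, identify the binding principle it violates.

The two coindexed NPs are *Hana₁* and *she₁*.
*she₁* is a pronoun; nothing c-commands it within its binding domain (the embedded TP.), so Principle B holds trivially.
*Hana₁* is an R-expression; *she₁* does not c-command it, and no other NP shares its index, so Principle C is satisfied.
All principles are respected.

grammatical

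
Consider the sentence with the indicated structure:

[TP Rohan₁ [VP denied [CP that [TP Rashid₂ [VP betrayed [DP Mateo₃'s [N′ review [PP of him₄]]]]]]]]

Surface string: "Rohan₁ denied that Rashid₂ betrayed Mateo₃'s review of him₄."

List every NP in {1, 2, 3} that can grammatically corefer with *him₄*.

*him* is a pronoun, so Principle B applies: it must be free in its binding domain.
Binding domain of *him₄*: the possessed DP, whose subject is Mateo₃.
*Rohan₁* c-commands the pronoun but from outside its binding domain, and is not c-commanded by it → coindexation permitted.
*Rashid₂* c-commands the pronoun but from outside its binding domain, and is not c-commanded by it → coindexation permitted.
*Mateo₃* c-commands the pronoun within its binding domain → coindexation would violate Principle B.

{1, 2}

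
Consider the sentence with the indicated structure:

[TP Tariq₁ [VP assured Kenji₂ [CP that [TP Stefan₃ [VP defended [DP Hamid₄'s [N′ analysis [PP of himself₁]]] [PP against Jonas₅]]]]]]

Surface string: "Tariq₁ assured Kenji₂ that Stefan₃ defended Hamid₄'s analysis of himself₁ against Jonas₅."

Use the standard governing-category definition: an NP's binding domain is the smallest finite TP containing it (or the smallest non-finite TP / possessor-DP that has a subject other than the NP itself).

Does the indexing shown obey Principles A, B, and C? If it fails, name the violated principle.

Principle A

The two coindexed NPs are *Tariq₁* and *himself₁*.
*himself₁* is an anaphor. Principle A requires it to be bound within its binding domain — the possessed DP, whose subject is Hamid₄.
Within that domain it is c-commanded by *Hamid₄*, which does not share its index.
*Tariq₁* does c-command the anaphor, but from outside its binding domain.
The anaphor is unbound in its domain → Principle A violation.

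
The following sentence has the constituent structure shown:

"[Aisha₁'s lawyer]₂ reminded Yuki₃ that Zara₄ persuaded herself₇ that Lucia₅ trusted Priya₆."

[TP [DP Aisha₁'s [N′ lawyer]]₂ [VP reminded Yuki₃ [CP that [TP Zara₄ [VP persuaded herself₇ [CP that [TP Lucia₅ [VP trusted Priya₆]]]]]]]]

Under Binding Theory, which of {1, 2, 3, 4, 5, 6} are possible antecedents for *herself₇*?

{4}

*herself* is an anaphor, so Principle A applies: it must be bound in its binding domain.
Binding domain of *herself₇*: the embedded TP, whose subject is Zara₄.
*Aisha₁* does not c-command the anaphor → cannot bind it.
*[Aisha₁'s lawyer]₂* c-commands the anaphor but is outside its binding domain → cannot satisfy Principle A.
*Yuki₃* c-commands the anaphor but is outside its binding domain → cannot satisfy Principle A.
*Zara₄* c-commands the anaphor within its binding domain → licit binder.
*Lucia₅* does not c-command the anaphor → cannot bind it.
*Priya₆* does not c-command the anaphor → cannot bind it.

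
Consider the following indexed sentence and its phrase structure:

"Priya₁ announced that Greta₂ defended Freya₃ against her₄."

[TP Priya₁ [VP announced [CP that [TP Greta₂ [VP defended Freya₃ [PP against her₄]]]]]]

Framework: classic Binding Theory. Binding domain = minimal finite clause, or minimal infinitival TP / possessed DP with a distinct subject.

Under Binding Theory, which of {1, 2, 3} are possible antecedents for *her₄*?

*her* is a pronoun, so Principle B applies: it must be free in its binding domain.
Binding domain of *her₄*: the embedded TP, whose subject is Greta₂.
*Priya₁* c-commands the pronoun but from outside its binding domain, and is not c-commanded by it → coindexation permitted.
*Greta₂* c-commands the pronoun within its binding domain → coindexation would violate Principle B.
*Freya₃* c-commands the pronoun within its binding domain → coindexation would violate Principle B.

{1}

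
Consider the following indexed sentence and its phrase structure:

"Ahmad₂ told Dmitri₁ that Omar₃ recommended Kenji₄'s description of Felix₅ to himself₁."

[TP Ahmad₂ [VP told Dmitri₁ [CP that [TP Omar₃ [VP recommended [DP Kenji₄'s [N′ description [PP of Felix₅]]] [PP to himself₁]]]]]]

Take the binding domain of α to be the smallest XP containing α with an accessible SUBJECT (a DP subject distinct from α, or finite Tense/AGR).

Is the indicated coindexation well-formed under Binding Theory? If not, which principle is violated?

The two coindexed NPs are *Dmitri₁* and *himself₁*.
*himself₁* is an anaphor. Principle A requires it to be bound within its binding domain — the embedded TP, whose subject is Omar₃.
Within that domain it is c-commanded by *Omar₃*, which does not share its index.
*Dmitri₁* does c-command the anaphor, but from outside its binding domain.
The anaphor is unbound in its domain → Principle A violation.

Principle A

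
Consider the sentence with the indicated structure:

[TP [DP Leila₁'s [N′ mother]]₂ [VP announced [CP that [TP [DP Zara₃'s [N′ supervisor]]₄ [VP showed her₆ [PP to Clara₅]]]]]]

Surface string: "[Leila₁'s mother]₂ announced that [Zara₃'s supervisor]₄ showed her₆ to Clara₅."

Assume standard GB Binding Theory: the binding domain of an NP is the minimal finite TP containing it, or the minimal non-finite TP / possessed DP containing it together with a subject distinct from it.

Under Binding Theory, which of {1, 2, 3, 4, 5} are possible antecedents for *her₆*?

*her* is a pronoun, so Principle B applies: it must be free in its binding domain.
Binding domain of *her₆*: the embedded TP, whose subject is [Zara₃'s supervisor]₄.
*Leila₁* and the pronoun do not c-command one another → neither Principle B nor Principle C is at stake; coindexation permitted.
*[Leila₁'s mother]₂* c-commands the pronoun but from outside its binding domain, and is not c-commanded by it → coindexation permitted.
*Zara₃* and the pronoun do not c-command one another → neither Principle B nor Principle C is at stake; coindexation permitted.
*[Zara₃'s supervisor]₄* c-commands the pronoun within its binding domain → coindexation would violate Principle B.
*Clara₅*: the pronoun c-commands this R-expression → coindexation would violate Principle C on *Clara₅*.

{1, 2, 3}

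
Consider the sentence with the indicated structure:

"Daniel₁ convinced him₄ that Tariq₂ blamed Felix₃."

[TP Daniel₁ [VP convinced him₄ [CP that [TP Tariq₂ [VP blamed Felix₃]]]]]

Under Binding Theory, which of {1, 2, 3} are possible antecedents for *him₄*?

*him* is a pronoun, so Principle B applies: it must be free in its binding domain.
Binding domain of *him₄*: the matrix TP, whose subject is Daniel₁.
*Daniel₁* c-commands the pronoun within its binding domain → coindexation would violate Principle B.
*Tariq₂*: the pronoun c-commands this R-expression → coindexation would violate Principle C on *Tariq₂*.
*Felix₃*: the pronoun c-commands this R-expression → coindexation would violate Principle C on *Felix₃*.

none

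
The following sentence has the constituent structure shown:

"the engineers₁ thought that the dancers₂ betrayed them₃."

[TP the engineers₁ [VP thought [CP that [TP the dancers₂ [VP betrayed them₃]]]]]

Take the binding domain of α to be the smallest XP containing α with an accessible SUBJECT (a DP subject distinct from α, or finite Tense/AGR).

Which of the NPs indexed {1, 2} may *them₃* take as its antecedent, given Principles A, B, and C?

*them* is a pronoun, so Principle B applies: it must be free in its binding domain.
Binding domain of *them₃*: the embedded TP, whose subject is the dancers₂.
*the engineers₁* c-commands the pronoun but from outside its binding domain, and is not c-commanded by it → coindexation permitted.
*the dancers₂* c-commands the pronoun within its binding domain → coindexation would violate Principle B.

{1}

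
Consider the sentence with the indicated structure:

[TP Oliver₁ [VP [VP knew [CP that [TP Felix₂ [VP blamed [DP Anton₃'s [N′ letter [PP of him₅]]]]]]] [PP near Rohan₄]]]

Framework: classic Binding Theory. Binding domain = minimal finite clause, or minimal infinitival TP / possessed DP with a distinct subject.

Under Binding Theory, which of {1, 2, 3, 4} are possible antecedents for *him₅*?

*him* is a pronoun, so Principle B applies: it must be free in its binding domain.
Binding domain of *him₅*: the possessed DP, whose subject is Anton₃.
*Oliver₁* c-commands the pronoun but from outside its binding domain, and is not c-commanded by it → coindexation permitted.
*Felix₂* c-commands the pronoun but from outside its binding domain, and is not c-commanded by it → coindexation permitted.
*Anton₃* c-commands the pronoun within its binding domain → coindexation would violate Principle B.
*Rohan₄* and the pronoun do not c-command one another → neither Principle B nor Principle C is at stake; coindexation permitted.

{1, 2, 4}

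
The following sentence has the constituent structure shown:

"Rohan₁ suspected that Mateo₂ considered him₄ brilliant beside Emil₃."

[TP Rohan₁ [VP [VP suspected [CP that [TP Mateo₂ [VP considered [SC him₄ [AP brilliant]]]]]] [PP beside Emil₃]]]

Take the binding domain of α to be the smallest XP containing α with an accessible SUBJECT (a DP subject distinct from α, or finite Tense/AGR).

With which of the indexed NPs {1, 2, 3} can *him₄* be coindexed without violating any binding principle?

{1, 3}

*him* is a pronoun, so Principle B applies: it must be free in its binding domain.
Binding domain of *him₄*: the embedded TP, whose subject is Mateo₂.
*Rohan₁* c-commands the pronoun but from outside its binding domain, and is not c-commanded by it → coindexation permitted.
*Mateo₂* c-commands the pronoun within its binding domain → coindexation would violate Principle B.
*Emil₃* and the pronoun do not c-command one another → neither Principle B nor Principle C is at stake; coindexation permitted.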